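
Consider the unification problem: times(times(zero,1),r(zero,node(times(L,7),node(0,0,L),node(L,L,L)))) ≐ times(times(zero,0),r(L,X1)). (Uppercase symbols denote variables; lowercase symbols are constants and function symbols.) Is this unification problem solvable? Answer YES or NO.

Decompose times/2: times(zero,1) ≐ times(zero,0),  r(zero,node(times(L,7),node(0,0,L),node(L,L,L))) ≐ r(L,X1).
Decompose times/2: zero ≐ zero,  1 ≐ 0.
Delete trivial equation zero ≐ zero.
Clash: constants 1 and 0 differ; no unifier exists.

NO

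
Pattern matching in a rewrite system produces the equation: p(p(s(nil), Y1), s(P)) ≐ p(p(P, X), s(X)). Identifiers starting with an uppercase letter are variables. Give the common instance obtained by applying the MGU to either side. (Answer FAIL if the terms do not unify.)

p(p(s(nil), s(nil)), s(s(nil)))

Decompose p/2: p(s(nil), Y1) ≐ p(P, X),  s(P) ≐ s(X).
Decompose p/2: s(nil) ≐ P,  Y1 ≐ X.
Bind P := s(nil); substituting into the one remaining equation that mentions P gives: s(s(nil)) ≐ s(X).
Bind Y1 := X; no other remaining equation mentions Y1.
Decompose s/1: s(nil) ≐ X.
Bind X := s(nil). Substituting into the earlier binding gives Y1 := s(nil).
Applying the MGU to either side gives p(p(s(nil), s(nil)), s(s(nil))).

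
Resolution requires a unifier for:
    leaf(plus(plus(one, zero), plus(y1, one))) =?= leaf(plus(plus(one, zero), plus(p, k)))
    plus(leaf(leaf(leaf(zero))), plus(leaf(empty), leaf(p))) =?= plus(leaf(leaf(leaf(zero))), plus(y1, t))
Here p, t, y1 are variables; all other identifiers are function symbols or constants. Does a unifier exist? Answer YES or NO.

Decompose leaf/1: plus(plus(one, zero), plus(y1, one)) =?= plus(plus(one, zero), plus(p, k)).
Decompose plus/2: plus(one, zero) =?= plus(one, zero),  plus(y1, one) =?= plus(p, k).
Delete trivial equation plus(one, zero) =?= plus(one, zero).
Decompose plus/2: y1 =?= p,  one =?= k.
Bind y1 := p; substituting into the one remaining equation that mentions y1 gives: plus(leaf(leaf(leaf(zero))), plus(leaf(empty), leaf(p))) =?= plus(leaf(leaf(leaf(zero))), plus(p, t)).
Clash: constants one and k differ; no unifier exists.

NO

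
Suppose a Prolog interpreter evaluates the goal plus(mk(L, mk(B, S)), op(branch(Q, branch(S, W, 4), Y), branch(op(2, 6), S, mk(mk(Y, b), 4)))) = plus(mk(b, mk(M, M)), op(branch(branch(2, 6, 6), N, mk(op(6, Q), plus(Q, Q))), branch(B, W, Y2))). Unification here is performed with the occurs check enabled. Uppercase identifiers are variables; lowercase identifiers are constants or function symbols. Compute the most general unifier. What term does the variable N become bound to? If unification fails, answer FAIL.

Decompose plus/2: mk(L, mk(B, S)) = mk(b, mk(M, M)),  op(branch(Q, branch(S, W, 4), Y), branch(op(2, 6), S, mk(mk(Y, b), 4))) = op(branch(branch(2, 6, 6), N, mk(op(6, Q), plus(Q, Q))), branch(B, W, Y2)).
Decompose mk/2: L = b,  mk(B, S) = mk(M, M).
Bind L := b; no other remaining equation mentions L.
Decompose mk/2: B = M,  S = M.
Bind B := M; substituting into the one remaining equation that mentions B gives: op(branch(Q, branch(S, W, 4), Y), branch(op(2, 6), S, mk(mk(Y, b), 4))) = op(branch(branch(2, 6, 6), N, mk(op(6, Q), plus(Q, Q))), branch(M, W, Y2)).
Bind S := M; substituting into the remaining equation gives: op(branch(Q, branch(M, W, 4), Y), branch(op(2, 6), M, mk(mk(Y, b), 4))) = op(branch(branch(2, 6, 6), N, mk(op(6, Q), plus(Q, Q))), branch(M, W, Y2)).
Decompose op/2: branch(Q, branch(M, W, 4), Y) = branch(branch(2, 6, 6), N, mk(op(6, Q), plus(Q, Q))),  branch(op(2, 6), M, mk(mk(Y, b), 4)) = branch(M, W, Y2).
Decompose branch/3: Q = branch(2, 6, 6),  branch(M, W, 4) = N,  Y = mk(op(6, Q), plus(Q, Q)).
Bind Q := branch(2, 6, 6); substituting into the one remaining equation that mentions Q gives: Y = mk(op(6, branch(2, 6, 6)), plus(branch(2, 6, 6), branch(2, 6, 6))).
Bind N := branch(M, W, 4); no other remaining equation mentions N.
Bind Y := mk(op(6, branch(2, 6, 6)), plus(branch(2, 6, 6), branch(2, 6, 6))); substituting into the remaining equation gives: branch(op(2, 6), M, mk(mk(mk(op(6, branch(2, 6, 6)), plus(branch(2, 6, 6), branch(2, 6, 6))), b), 4)) = branch(M, W, Y2).
Decompose branch/3: op(2, 6) = M,  M = W,  mk(mk(mk(op(6, branch(2, 6, 6)), plus(branch(2, 6, 6), branch(2, 6, 6))), b), 4) = Y2.
Bind M := op(2, 6); substituting into the one remaining equation that mentions M gives: op(2, 6) = W. Substituting into the earlier bindings gives B := op(2, 6), S := op(2, 6), N := branch(op(2, 6), W, 4).
Bind W := op(2, 6); no other remaining equation mentions W. Substituting into the earlier binding gives N := branch(op(2, 6), op(2, 6), 4).
Bind Y2 := mk(mk(mk(op(6, branch(2, 6, 6)), plus(branch(2, 6, 6), branch(2, 6, 6))), b), 4).
MGU = { L = b, B = op(2, 6), S = op(2, 6), Q = branch(2, 6, 6), N = branch(op(2, 6), op(2, 6), 4), Y = mk(op(6, branch(2, 6, 6)), plus(branch(2, 6, 6), branch(2, 6, 6))), M = op(2, 6), W = op(2, 6), Y2 = mk(mk(mk(op(6, branch(2, 6, 6)), plus(branch(2, 6, 6), branch(2, 6, 6))), b), 4) }, so N = branch(op(2, 6), op(2, 6), 4).

branch(op(2, 6), op(2, 6), 4)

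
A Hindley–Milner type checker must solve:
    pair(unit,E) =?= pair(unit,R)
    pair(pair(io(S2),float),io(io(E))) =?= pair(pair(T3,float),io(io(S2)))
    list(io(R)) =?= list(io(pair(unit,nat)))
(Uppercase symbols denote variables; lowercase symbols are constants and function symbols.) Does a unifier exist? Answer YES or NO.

Decompose pair/2: unit =?= unit,  E =?= R.
Delete trivial equation unit =?= unit.
Bind E := R; substituting into the one remaining equation that mentions E gives: pair(pair(io(S2),float),io(io(R))) =?= pair(pair(T3,float),io(io(S2))).
Decompose pair/2: pair(io(S2),float) =?= pair(T3,float),  io(io(R)) =?= io(io(S2)).
Decompose pair/2: io(S2) =?= T3,  float =?= float.
Bind T3 := io(S2); no other remaining equation mentions T3.
Delete trivial equation float =?= float.
Decompose io/1: io(R) =?= io(S2).
Decompose io/1: R =?= S2.
Bind R := S2; substituting into the remaining equation gives: list(io(S2)) =?= list(io(pair(unit,nat))). Substituting into the earlier binding gives E := S2.
Decompose list/1: io(S2) =?= io(pair(unit,nat)).
Decompose io/1: S2 =?= pair(unit,nat).
Bind S2 := pair(unit,nat). Substituting into the earlier bindings gives E := pair(unit,nat), T3 := io(pair(unit,nat)), R := pair(unit,nat).
No equations remain and no clash or occurs-check failure arose, so a unifier exists.

YES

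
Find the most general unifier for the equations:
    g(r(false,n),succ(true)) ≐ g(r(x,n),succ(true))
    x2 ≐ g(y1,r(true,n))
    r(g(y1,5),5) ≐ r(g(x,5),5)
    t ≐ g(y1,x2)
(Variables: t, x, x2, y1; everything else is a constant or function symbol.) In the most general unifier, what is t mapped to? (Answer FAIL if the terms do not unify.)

Decompose g/2: r(false,n) ≐ r(x,n),  succ(true) ≐ succ(true).
Decompose r/2: false ≐ x,  n ≐ n.
Bind x := false; substituting into the one remaining equation that mentions x gives: r(g(y1,5),5) ≐ r(g(false,5),5).
Delete trivial equation n ≐ n.
Delete trivial equation succ(true) ≐ succ(true).
Bind x2 := g(y1,r(true,n)); substituting into the one remaining equation that mentions x2 gives: t ≐ g(y1,g(y1,r(true,n))).
Decompose r/2: g(y1,5) ≐ g(false,5),  5 ≐ 5.
Decompose g/2: y1 ≐ false,  5 ≐ 5.
Bind y1 := false; substituting into the one remaining equation that mentions y1 gives: t ≐ g(false,g(false,r(true,n))). Substituting into the earlier binding gives x2 := g(false,r(true,n)).
Delete trivial equation 5 ≐ 5.
Delete trivial equation 5 ≐ 5.
Bind t := g(false,g(false,r(true,n))).
MGU = { x -> false, x2 -> g(false,r(true,n)), y1 -> false, t -> g(false,g(false,r(true,n))) }, so t -> g(false,g(false,r(true,n))).

g(false,g(false,r(true,n)))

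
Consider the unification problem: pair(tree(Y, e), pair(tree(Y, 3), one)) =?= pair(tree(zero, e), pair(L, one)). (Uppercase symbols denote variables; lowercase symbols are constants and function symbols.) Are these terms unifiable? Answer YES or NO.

YES

Decompose pair/2: tree(Y, e) =?= tree(zero, e),  pair(tree(Y, 3), one) =?= pair(L, one).
Decompose tree/2: Y =?= zero,  e =?= e.
Bind Y := zero; substituting into the one remaining equation that mentions Y gives: pair(tree(zero, 3), one) =?= pair(L, one).
Delete trivial equation e =?= e.
Decompose pair/2: tree(zero, 3) =?= L,  one =?= one.
Bind L := tree(zero, 3); no other remaining equation mentions L.
Delete trivial equation one =?= one.
No equations remain and no clash or occurs-check failure arose, so a unifier exists.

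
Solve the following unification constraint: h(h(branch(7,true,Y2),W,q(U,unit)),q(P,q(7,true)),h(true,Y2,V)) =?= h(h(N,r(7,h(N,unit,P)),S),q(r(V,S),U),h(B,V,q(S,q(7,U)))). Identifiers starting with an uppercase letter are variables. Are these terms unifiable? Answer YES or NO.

Decompose h/3: h(branch(7,true,Y2),W,q(U,unit)) =?= h(N,r(7,h(N,unit,P)),S),  q(P,q(7,true)) =?= q(r(V,S),U),  h(true,Y2,V) =?= h(B,V,q(S,q(7,U))).
Decompose h/3: branch(7,true,Y2) =?= N,  W =?= r(7,h(N,unit,P)),  q(U,unit) =?= S.
Bind N := branch(7,true,Y2); substituting into the one remaining equation that mentions N gives: W =?= r(7,h(branch(7,true,Y2),unit,P)).
Bind W := r(7,h(branch(7,true,Y2),unit,P)); no other remaining equation mentions W.
Bind S := q(U,unit); substituting into the remaining equations gives: q(P,q(7,true)) =?= q(r(V,q(U,unit)),U),  h(true,Y2,V) =?= h(B,V,q(q(U,unit),q(7,U))).
Decompose q/2: P =?= r(V,q(U,unit)),  q(7,true) =?= U.
Bind P := r(V,q(U,unit)); no other remaining equation mentions P. Substituting into the earlier binding gives W := r(7,h(branch(7,true,Y2),unit,r(V,q(U,unit)))).
Bind U := q(7,true); substituting into the remaining equation gives: h(true,Y2,V) =?= h(B,V,q(q(q(7,true),unit),q(7,q(7,true)))). Substituting into the earlier bindings gives W := r(7,h(branch(7,true,Y2),unit,r(V,q(q(7,true),unit)))), S := q(q(7,true),unit), P := r(V,q(q(7,true),unit)).
Decompose h/3: true =?= B,  Y2 =?= V,  V =?= q(q(q(7,true),unit),q(7,q(7,true))).
Bind B := true; no other remaining equation mentions B.
Bind Y2 := V; no other remaining equation mentions Y2. Substituting into the earlier bindings gives N := branch(7,true,V), W := r(7,h(branch(7,true,V),unit,r(V,q(q(7,true),unit)))).
Bind V := q(q(q(7,true),unit),q(7,q(7,true))). Substituting into the earlier bindings gives N := branch(7,true,q(q(q(7,true),unit),q(7,q(7,true)))), W := r(7,h(branch(7,true,q(q(q(7,true),unit),q(7,q(7,true)))),unit,r(q(q(q(7,true),unit),q(7,q(7,true))),q(q(7,true),unit)))), P := r(q(q(q(7,true),unit),q(7,q(7,true))),q(q(7,true),unit)), Y2 := q(q(q(7,true),unit),q(7,q(7,true))).
No equations remain and no clash or occurs-check failure arose, so a unifier exists.

YES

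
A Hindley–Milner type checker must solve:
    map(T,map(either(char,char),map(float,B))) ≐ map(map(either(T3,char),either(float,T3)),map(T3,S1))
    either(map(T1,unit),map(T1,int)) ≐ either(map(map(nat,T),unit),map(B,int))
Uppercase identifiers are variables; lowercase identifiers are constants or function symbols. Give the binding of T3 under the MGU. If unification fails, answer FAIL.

Decompose map/2: T ≐ map(either(T3,char),either(float,T3)),  map(either(char,char),map(float,B)) ≐ map(T3,S1).
Bind T := map(either(T3,char),either(float,T3)); substituting into the one remaining equation that mentions T gives: either(map(T1,unit),map(T1,int)) ≐ either(map(map(nat,map(either(T3,char),either(float,T3))),unit),map(B,int)).
Decompose map/2: either(char,char) ≐ T3,  map(float,B) ≐ S1.
Bind T3 := either(char,char); substituting into the one remaining equation that mentions T3 gives: either(map(T1,unit),map(T1,int)) ≐ either(map(map(nat,map(either(either(char,char),char),either(float,either(char,char)))),unit),map(B,int)). Substituting into the earlier binding gives T := map(either(either(char,char),char),either(float,either(char,char))).
Bind S1 := map(float,B); no other remaining equation mentions S1.
Decompose either/2: map(T1,unit) ≐ map(map(nat,map(either(either(char,char),char),either(float,either(char,char)))),unit),  map(T1,int) ≐ map(B,int).
Decompose map/2: T1 ≐ map(nat,map(either(either(char,char),char),either(float,either(char,char)))),  unit ≐ unit.
Bind T1 := map(nat,map(either(either(char,char),char),either(float,either(char,char)))); substituting into the one remaining equation that mentions T1 gives: map(map(nat,map(either(either(char,char),char),either(float,either(char,char)))),int) ≐ map(B,int).
Delete trivial equation unit ≐ unit.
Decompose map/2: map(nat,map(either(either(char,char),char),either(float,either(char,char)))) ≐ B,  int ≐ int.
Bind B := map(nat,map(either(either(char,char),char),either(float,either(char,char)))); no other remaining equation mentions B. Substituting into the earlier binding gives S1 := map(float,map(nat,map(either(either(char,char),char),either(float,either(char,char))))).
Delete trivial equation int ≐ int.
MGU = { T -> map(either(either(char,char),char),either(float,either(char,char))), T3 -> either(char,char), S1 -> map(float,map(nat,map(either(either(char,char),char),either(float,either(char,char))))), T1 -> map(nat,map(either(either(char,char),char),either(float,either(char,char)))), B -> map(nat,map(either(either(char,char),char),either(float,either(char,char)))) }, so T3 -> either(char,char).

either(char,char)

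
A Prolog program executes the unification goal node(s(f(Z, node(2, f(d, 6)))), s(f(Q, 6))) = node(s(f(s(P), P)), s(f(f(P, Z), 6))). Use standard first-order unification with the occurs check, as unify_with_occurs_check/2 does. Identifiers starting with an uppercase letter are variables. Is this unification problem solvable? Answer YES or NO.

Decompose node/2: s(f(Z, node(2, f(d, 6)))) = s(f(s(P), P)),  s(f(Q, 6)) = s(f(f(P, Z), 6)).
Decompose s/1: f(Z, node(2, f(d, 6))) = f(s(P), P).
Decompose f/2: Z = s(P),  node(2, f(d, 6)) = P.
Bind Z := s(P); substituting into the one remaining equation that mentions Z gives: s(f(Q, 6)) = s(f(f(P, s(P)), 6)).
Bind P := node(2, f(d, 6)); substituting into the remaining equation gives: s(f(Q, 6)) = s(f(f(node(2, f(d, 6)), s(node(2, f(d, 6)))), 6)). Substituting into the earlier binding gives Z := s(node(2, f(d, 6))).
Decompose s/1: f(Q, 6) = f(f(node(2, f(d, 6)), s(node(2, f(d, 6)))), 6).
Decompose f/2: Q = f(node(2, f(d, 6)), s(node(2, f(d, 6)))),  6 = 6.
Bind Q := f(node(2, f(d, 6)), s(node(2, f(d, 6)))); no other remaining equation mentions Q.
Delete trivial equation 6 = 6.
No equations remain and no clash or occurs-check failure arose, so a unifier exists.

YES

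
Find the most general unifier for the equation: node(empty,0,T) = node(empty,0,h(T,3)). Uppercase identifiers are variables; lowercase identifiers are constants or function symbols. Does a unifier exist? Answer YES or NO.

Decompose node/3: empty = empty,  0 = 0,  T = h(T,3).
Delete trivial equation empty = empty.
Delete trivial equation 0 = 0.
Occurs check fails: T occurs in h(T,3); the equation T = h(T,3) has no finite solution.

NO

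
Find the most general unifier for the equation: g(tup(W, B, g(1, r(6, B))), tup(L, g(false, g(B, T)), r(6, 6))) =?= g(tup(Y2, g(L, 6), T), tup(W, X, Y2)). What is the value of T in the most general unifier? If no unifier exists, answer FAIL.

g(1, r(6, g(r(6, 6), 6)))

Decompose g/2: tup(W, B, g(1, r(6, B))) =?= tup(Y2, g(L, 6), T),  tup(L, g(false, g(B, T)), r(6, 6)) =?= tup(W, X, Y2).
Decompose tup/3: W =?= Y2,  B =?= g(L, 6),  g(1, r(6, B)) =?= T.
Bind W := Y2; substituting into the one remaining equation that mentions W gives: tup(L, g(false, g(B, T)), r(6, 6)) =?= tup(Y2, X, Y2).
Bind B := g(L, 6); substituting into the remaining equations gives: g(1, r(6, g(L, 6))) =?= T,  tup(L, g(false, g(g(L, 6), T)), r(6, 6)) =?= tup(Y2, X, Y2).
Bind T := g(1, r(6, g(L, 6))); substituting into the remaining equation gives: tup(L, g(false, g(g(L, 6), g(1, r(6, g(L, 6))))), r(6, 6)) =?= tup(Y2, X, Y2).
Decompose tup/3: L =?= Y2,  g(false, g(g(L, 6), g(1, r(6, g(L, 6))))) =?= X,  r(6, 6) =?= Y2.
Bind L := Y2; substituting into the one remaining equation that mentions L gives: g(false, g(g(Y2, 6), g(1, r(6, g(Y2, 6))))) =?= X. Substituting into the earlier bindings gives B := g(Y2, 6), T := g(1, r(6, g(Y2, 6))).
Bind X := g(false, g(g(Y2, 6), g(1, r(6, g(Y2, 6))))); no other remaining equation mentions X.
Bind Y2 := r(6, 6). Substituting into the earlier bindings gives W := r(6, 6), B := g(r(6, 6), 6), T := g(1, r(6, g(r(6, 6), 6))), L := r(6, 6), X := g(false, g(g(r(6, 6), 6), g(1, r(6, g(r(6, 6), 6))))).
MGU = { W ↦ r(6, 6), B ↦ g(r(6, 6), 6), T ↦ g(1, r(6, g(r(6, 6), 6))), L ↦ r(6, 6), X ↦ g(false, g(g(r(6, 6), 6), g(1, r(6, g(r(6, 6), 6))))), Y2 ↦ r(6, 6) }, so T ↦ g(1, r(6, g(r(6, 6), 6))).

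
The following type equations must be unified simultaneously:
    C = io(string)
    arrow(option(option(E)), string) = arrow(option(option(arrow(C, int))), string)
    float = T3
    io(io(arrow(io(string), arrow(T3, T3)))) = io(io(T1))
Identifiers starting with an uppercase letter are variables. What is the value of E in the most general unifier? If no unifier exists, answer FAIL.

arrow(io(string), int)

Bind C := io(string); substituting into the one remaining equation that mentions C gives: arrow(option(option(E)), string) = arrow(option(option(arrow(io(string), int))), string).
Decompose arrow/2: option(option(E)) = option(option(arrow(io(string), int))),  string = string.
Decompose option/1: option(E) = option(arrow(io(string), int)).
Decompose option/1: E = arrow(io(string), int).
Bind E := arrow(io(string), int); no other remaining equation mentions E.
Delete trivial equation string = string.
Bind T3 := float; substituting into the remaining equation gives: io(io(arrow(io(string), arrow(float, float)))) = io(io(T1)).
Decompose io/1: io(arrow(io(string), arrow(float, float))) = io(T1).
Decompose io/1: arrow(io(string), arrow(float, float)) = T1.
Bind T1 := arrow(io(string), arrow(float, float)).
MGU = { C ↦ io(string), E ↦ arrow(io(string), int), T3 ↦ float, T1 ↦ arrow(io(string), arrow(float, float)) }, so E ↦ arrow(io(string), int).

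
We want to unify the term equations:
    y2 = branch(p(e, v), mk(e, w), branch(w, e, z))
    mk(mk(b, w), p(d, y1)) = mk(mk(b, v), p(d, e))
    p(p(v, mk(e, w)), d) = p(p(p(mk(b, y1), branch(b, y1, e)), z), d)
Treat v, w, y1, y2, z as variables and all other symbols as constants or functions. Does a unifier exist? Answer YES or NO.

YES

Bind y2 := branch(p(e, v), mk(e, w), branch(w, e, z)); no other remaining equation mentions y2.
Decompose mk/2: mk(b, w) = mk(b, v),  p(d, y1) = p(d, e).
Decompose mk/2: b = b,  w = v.
Delete trivial equation b = b.
Bind w := v; substituting into the one remaining equation that mentions w gives: p(p(v, mk(e, v)), d) = p(p(p(mk(b, y1), branch(b, y1, e)), z), d). Substituting into the earlier binding gives y2 := branch(p(e, v), mk(e, v), branch(v, e, z)).
Decompose p/2: d = d,  y1 = e.
Delete trivial equation d = d.
Bind y1 := e; substituting into the remaining equation gives: p(p(v, mk(e, v)), d) = p(p(p(mk(b, e), branch(b, e, e)), z), d).
Decompose p/2: p(v, mk(e, v)) = p(p(mk(b, e), branch(b, e, e)), z),  d = d.
Decompose p/2: v = p(mk(b, e), branch(b, e, e)),  mk(e, v) = z.
Bind v := p(mk(b, e), branch(b, e, e)); substituting into the one remaining equation that mentions v gives: mk(e, p(mk(b, e), branch(b, e, e))) = z. Substituting into the earlier bindings gives y2 := branch(p(e, p(mk(b, e), branch(b, e, e))), mk(e, p(mk(b, e), branch(b, e, e))), branch(p(mk(b, e), branch(b, e, e)), e, z)), w := p(mk(b, e), branch(b, e, e)).
Bind z := mk(e, p(mk(b, e), branch(b, e, e))); no other remaining equation mentions z. Substituting into the earlier binding gives y2 := branch(p(e, p(mk(b, e), branch(b, e, e))), mk(e, p(mk(b, e), branch(b, e, e))), branch(p(mk(b, e), branch(b, e, e)), e, mk(e, p(mk(b, e), branch(b, e, e))))).
Delete trivial equation d = d.
No equations remain and no clash or occurs-check failure arose, so a unifier exists.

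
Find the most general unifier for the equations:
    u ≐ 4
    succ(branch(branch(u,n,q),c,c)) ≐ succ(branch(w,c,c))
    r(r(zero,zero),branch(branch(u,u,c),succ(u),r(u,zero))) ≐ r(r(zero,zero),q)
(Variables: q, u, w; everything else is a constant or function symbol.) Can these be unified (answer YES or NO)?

YES

Bind u := 4; substituting into the remaining equations gives: succ(branch(branch(4,n,q),c,c)) ≐ succ(branch(w,c,c)),  r(r(zero,zero),branch(branch(4,4,c),succ(4),r(4,zero))) ≐ r(r(zero,zero),q).
Decompose succ/1: branch(branch(4,n,q),c,c) ≐ branch(w,c,c).
Decompose branch/3: branch(4,n,q) ≐ w,  c ≐ c,  c ≐ c.
Bind w := branch(4,n,q); no other remaining equation mentions w.
Delete trivial equation c ≐ c.
Delete trivial equation c ≐ c.
Decompose r/2: r(zero,zero) ≐ r(zero,zero),  branch(branch(4,4,c),succ(4),r(4,zero)) ≐ q.
Delete trivial equation r(zero,zero) ≐ r(zero,zero).
Bind q := branch(branch(4,4,c),succ(4),r(4,zero)). Substituting into the earlier binding gives w := branch(4,n,branch(branch(4,4,c),succ(4),r(4,zero))).
No equations remain and no clash or occurs-check failure arose, so a unifier exists.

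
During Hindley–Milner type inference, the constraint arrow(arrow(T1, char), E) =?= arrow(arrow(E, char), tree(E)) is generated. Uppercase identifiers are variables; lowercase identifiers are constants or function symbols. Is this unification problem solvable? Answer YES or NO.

NO

Decompose arrow/2: arrow(T1, char) =?= arrow(E, char),  E =?= tree(E).
Decompose arrow/2: T1 =?= E,  char =?= char.
Bind T1 := E; no other remaining equation mentions T1.
Delete trivial equation char =?= char.
Occurs check fails: E occurs in tree(E); the equation E =?= tree(E) has no finite solution.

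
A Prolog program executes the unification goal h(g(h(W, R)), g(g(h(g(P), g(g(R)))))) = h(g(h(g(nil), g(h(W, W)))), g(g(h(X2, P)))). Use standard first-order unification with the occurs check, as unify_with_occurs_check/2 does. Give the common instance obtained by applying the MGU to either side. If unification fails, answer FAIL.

Decompose h/2: g(h(W, R)) = g(h(g(nil), g(h(W, W)))),  g(g(h(g(P), g(g(R))))) = g(g(h(X2, P))).
Decompose g/1: h(W, R) = h(g(nil), g(h(W, W))).
Decompose h/2: W = g(nil),  R = g(h(W, W)).
Bind W := g(nil); substituting into the one remaining equation that mentions W gives: R = g(h(g(nil), g(nil))).
Bind R := g(h(g(nil), g(nil))); substituting into the remaining equation gives: g(g(h(g(P), g(g(g(h(g(nil), g(nil)))))))) = g(g(h(X2, P))).
Decompose g/1: g(h(g(P), g(g(g(h(g(nil), g(nil))))))) = g(h(X2, P)).
Decompose g/1: h(g(P), g(g(g(h(g(nil), g(nil)))))) = h(X2, P).
Decompose h/2: g(P) = X2,  g(g(g(h(g(nil), g(nil))))) = P.
Bind X2 := g(P); no other remaining equation mentions X2.
Bind P := g(g(g(h(g(nil), g(nil))))). Substituting into the earlier binding gives X2 := g(g(g(g(h(g(nil), g(nil)))))).
Applying the MGU to either side gives h(g(h(g(nil), g(h(g(nil), g(nil))))), g(g(h(g(g(g(g(h(g(nil), g(nil)))))), g(g(g(h(g(nil), g(nil))))))))).

h(g(h(g(nil), g(h(g(nil), g(nil))))), g(g(h(g(g(g(g(h(g(nil), g(nil)))))), g(g(g(h(g(nil), g(nil)))))))))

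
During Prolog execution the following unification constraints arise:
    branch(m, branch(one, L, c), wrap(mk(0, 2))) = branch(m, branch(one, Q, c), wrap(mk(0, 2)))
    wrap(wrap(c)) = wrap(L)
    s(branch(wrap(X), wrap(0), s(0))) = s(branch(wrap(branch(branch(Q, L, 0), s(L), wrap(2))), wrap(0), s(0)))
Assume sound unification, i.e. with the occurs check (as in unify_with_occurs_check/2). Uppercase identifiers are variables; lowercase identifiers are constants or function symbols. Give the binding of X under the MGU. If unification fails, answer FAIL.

branch(branch(wrap(c), wrap(c), 0), s(wrap(c)), wrap(2))

Decompose branch/3: m = m,  branch(one, L, c) = branch(one, Q, c),  wrap(mk(0, 2)) = wrap(mk(0, 2)).
Delete trivial equation m = m.
Decompose branch/3: one = one,  L = Q,  c = c.
Delete trivial equation one = one.
Bind L := Q; substituting into the 2 remaining equations that mention L gives: wrap(wrap(c)) = wrap(Q),  s(branch(wrap(X), wrap(0), s(0))) = s(branch(wrap(branch(branch(Q, Q, 0), s(Q), wrap(2))), wrap(0), s(0))).
Delete trivial equation c = c.
Delete trivial equation wrap(mk(0, 2)) = wrap(mk(0, 2)).
Decompose wrap/1: wrap(c) = Q.
Bind Q := wrap(c); substituting into the remaining equation gives: s(branch(wrap(X), wrap(0), s(0))) = s(branch(wrap(branch(branch(wrap(c), wrap(c), 0), s(wrap(c)), wrap(2))), wrap(0), s(0))). Substituting into the earlier binding gives L := wrap(c).
Decompose s/1: branch(wrap(X), wrap(0), s(0)) = branch(wrap(branch(branch(wrap(c), wrap(c), 0), s(wrap(c)), wrap(2))), wrap(0), s(0)).
Decompose branch/3: wrap(X) = wrap(branch(branch(wrap(c), wrap(c), 0), s(wrap(c)), wrap(2))),  wrap(0) = wrap(0),  s(0) = s(0).
Decompose wrap/1: X = branch(branch(wrap(c), wrap(c), 0), s(wrap(c)), wrap(2)).
Bind X := branch(branch(wrap(c), wrap(c), 0), s(wrap(c)), wrap(2)); no other remaining equation mentions X.
Delete trivial equation wrap(0) = wrap(0).
Delete trivial equation s(0) = s(0).
MGU = { L -> wrap(c), Q -> wrap(c), X -> branch(branch(wrap(c), wrap(c), 0), s(wrap(c)), wrap(2)) }, so X -> branch(branch(wrap(c), wrap(c), 0), s(wrap(c)), wrap(2)).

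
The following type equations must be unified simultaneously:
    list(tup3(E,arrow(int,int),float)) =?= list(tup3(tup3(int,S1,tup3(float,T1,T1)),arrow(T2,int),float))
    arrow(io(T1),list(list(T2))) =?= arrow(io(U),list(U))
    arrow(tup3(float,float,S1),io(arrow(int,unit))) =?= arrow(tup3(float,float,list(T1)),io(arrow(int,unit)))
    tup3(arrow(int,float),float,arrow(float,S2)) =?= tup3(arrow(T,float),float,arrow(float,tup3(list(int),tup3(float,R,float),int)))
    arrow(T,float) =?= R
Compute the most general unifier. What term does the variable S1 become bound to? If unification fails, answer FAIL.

list(list(int))

Decompose list/1: tup3(E,arrow(int,int),float) =?= tup3(tup3(int,S1,tup3(float,T1,T1)),arrow(T2,int),float).
Decompose tup3/3: E =?= tup3(int,S1,tup3(float,T1,T1)),  arrow(int,int) =?= arrow(T2,int),  float =?= float.
Bind E := tup3(int,S1,tup3(float,T1,T1)); no other remaining equation mentions E.
Decompose arrow/2: int =?= T2,  int =?= int.
Bind T2 := int; substituting into the one remaining equation that mentions T2 gives: arrow(io(T1),list(list(int))) =?= arrow(io(U),list(U)).
Delete trivial equation int =?= int.
Delete trivial equation float =?= float.
Decompose arrow/2: io(T1) =?= io(U),  list(list(int)) =?= list(U).
Decompose io/1: T1 =?= U.
Bind T1 := U; substituting into the one remaining equation that mentions T1 gives: arrow(tup3(float,float,S1),io(arrow(int,unit))) =?= arrow(tup3(float,float,list(U)),io(arrow(int,unit))). Substituting into the earlier binding gives E := tup3(int,S1,tup3(float,U,U)).
Decompose list/1: list(int) =?= U.
Bind U := list(int); substituting into the one remaining equation that mentions U gives: arrow(tup3(float,float,S1),io(arrow(int,unit))) =?= arrow(tup3(float,float,list(list(int))),io(arrow(int,unit))). Substituting into the earlier bindings gives E := tup3(int,S1,tup3(float,list(int),list(int))), T1 := list(int).
Decompose arrow/2: tup3(float,float,S1) =?= tup3(float,float,list(list(int))),  io(arrow(int,unit)) =?= io(arrow(int,unit)).
Decompose tup3/3: float =?= float,  float =?= float,  S1 =?= list(list(int)).
Delete trivial equation float =?= float.
Delete trivial equation float =?= float.
Bind S1 := list(list(int)); no other remaining equation mentions S1. Substituting into the earlier binding gives E := tup3(int,list(list(int)),tup3(float,list(int),list(int))).
Delete trivial equation io(arrow(int,unit)) =?= io(arrow(int,unit)).
Decompose tup3/3: arrow(int,float) =?= arrow(T,float),  float =?= float,  arrow(float,S2) =?= arrow(float,tup3(list(int),tup3(float,R,float),int)).
Decompose arrow/2: int =?= T,  float =?= float.
Bind T := int; substituting into the one remaining equation that mentions T gives: arrow(int,float) =?= R.
Delete trivial equation float =?= float.
Delete trivial equation float =?= float.
Decompose arrow/2: float =?= float,  S2 =?= tup3(list(int),tup3(float,R,float),int).
Delete trivial equation float =?= float.
Bind S2 := tup3(list(int),tup3(float,R,float),int); no other remaining equation mentions S2.
Bind R := arrow(int,float). Substituting into the earlier binding gives S2 := tup3(list(int),tup3(float,arrow(int,float),float),int).
MGU = { E := tup3(int,list(list(int)),tup3(float,list(int),list(int))), T2 := int, T1 := list(int), U := list(int), S1 := list(list(int)), T := int, S2 := tup3(list(int),tup3(float,arrow(int,float),float),int), R := arrow(int,float) }, so S1 := list(list(int)).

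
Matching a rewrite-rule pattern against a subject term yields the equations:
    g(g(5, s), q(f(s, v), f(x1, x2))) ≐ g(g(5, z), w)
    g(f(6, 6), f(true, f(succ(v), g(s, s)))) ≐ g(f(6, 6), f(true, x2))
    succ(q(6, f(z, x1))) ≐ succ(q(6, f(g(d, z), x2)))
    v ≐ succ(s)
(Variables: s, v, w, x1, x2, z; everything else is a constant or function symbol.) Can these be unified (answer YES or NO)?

Decompose g/2: g(5, s) ≐ g(5, z),  q(f(s, v), f(x1, x2)) ≐ w.
Decompose g/2: 5 ≐ 5,  s ≐ z.
Delete trivial equation 5 ≐ 5.
Bind s := z; substituting into the 3 remaining equations that mention s gives: q(f(z, v), f(x1, x2)) ≐ w,  g(f(6, 6), f(true, f(succ(v), g(z, z)))) ≐ g(f(6, 6), f(true, x2)),  v ≐ succ(z).
Bind w := q(f(z, v), f(x1, x2)); no other remaining equation mentions w.
Decompose g/2: f(6, 6) ≐ f(6, 6),  f(true, f(succ(v), g(z, z))) ≐ f(true, x2).
Delete trivial equation f(6, 6) ≐ f(6, 6).
Decompose f/2: true ≐ true,  f(succ(v), g(z, z)) ≐ x2.
Delete trivial equation true ≐ true.
Bind x2 := f(succ(v), g(z, z)); substituting into the one remaining equation that mentions x2 gives: succ(q(6, f(z, x1))) ≐ succ(q(6, f(g(d, z), f(succ(v), g(z, z))))). Substituting into the earlier binding gives w := q(f(z, v), f(x1, f(succ(v), g(z, z)))).
Decompose succ/1: q(6, f(z, x1)) ≐ q(6, f(g(d, z), f(succ(v), g(z, z)))).
Decompose q/2: 6 ≐ 6,  f(z, x1) ≐ f(g(d, z), f(succ(v), g(z, z))).
Delete trivial equation 6 ≐ 6.
Decompose f/2: z ≐ g(d, z),  x1 ≐ f(succ(v), g(z, z)).
Occurs check fails: z occurs in g(d, z); the equation z ≐ g(d, z) has no finite solution.

NO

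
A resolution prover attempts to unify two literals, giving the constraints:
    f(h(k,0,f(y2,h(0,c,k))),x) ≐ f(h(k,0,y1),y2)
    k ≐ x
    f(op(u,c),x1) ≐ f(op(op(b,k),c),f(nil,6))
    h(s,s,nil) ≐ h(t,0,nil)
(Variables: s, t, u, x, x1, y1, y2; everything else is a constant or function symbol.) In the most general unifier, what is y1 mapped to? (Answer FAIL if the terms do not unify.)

Decompose f/2: h(k,0,f(y2,h(0,c,k))) ≐ h(k,0,y1),  x ≐ y2.
Decompose h/3: k ≐ k,  0 ≐ 0,  f(y2,h(0,c,k)) ≐ y1.
Delete trivial equation k ≐ k.
Delete trivial equation 0 ≐ 0.
Bind y1 := f(y2,h(0,c,k)); no other remaining equation mentions y1.
Bind x := y2; substituting into the one remaining equation that mentions x gives: k ≐ y2.
Bind y2 := k; no other remaining equation mentions y2. Substituting into the earlier bindings gives y1 := f(k,h(0,c,k)), x := k.
Decompose f/2: op(u,c) ≐ op(op(b,k),c),  x1 ≐ f(nil,6).
Decompose op/2: u ≐ op(b,k),  c ≐ c.
Bind u := op(b,k); no other remaining equation mentions u.
Delete trivial equation c ≐ c.
Bind x1 := f(nil,6); no other remaining equation mentions x1.
Decompose h/3: s ≐ t,  s ≐ 0,  nil ≐ nil.
Bind s := t; substituting into the one remaining equation that mentions s gives: t ≐ 0.
Bind t := 0; no other remaining equation mentions t. Substituting into the earlier binding gives s := 0.
Delete trivial equation nil ≐ nil.
MGU = { y1 := f(k,h(0,c,k)), x := k, y2 := k, u := op(b,k), x1 := f(nil,6), s := 0, t := 0 }, so y1 := f(k,h(0,c,k)).

f(k,h(0,c,k))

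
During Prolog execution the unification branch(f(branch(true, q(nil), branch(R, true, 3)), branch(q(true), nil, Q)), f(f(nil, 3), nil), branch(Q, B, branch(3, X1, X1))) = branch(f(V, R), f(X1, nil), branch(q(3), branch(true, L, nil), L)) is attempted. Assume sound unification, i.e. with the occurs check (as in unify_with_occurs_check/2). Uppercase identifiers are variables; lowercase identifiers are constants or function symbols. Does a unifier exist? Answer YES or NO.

YES

Decompose branch/3: f(branch(true, q(nil), branch(R, true, 3)), branch(q(true), nil, Q)) = f(V, R),  f(f(nil, 3), nil) = f(X1, nil),  branch(Q, B, branch(3, X1, X1)) = branch(q(3), branch(true, L, nil), L).
Decompose f/2: branch(true, q(nil), branch(R, true, 3)) = V,  branch(q(true), nil, Q) = R.
Bind V := branch(true, q(nil), branch(R, true, 3)); no other remaining equation mentions V.
Bind R := branch(q(true), nil, Q); no other remaining equation mentions R. Substituting into the earlier binding gives V := branch(true, q(nil), branch(branch(q(true), nil, Q), true, 3)).
Decompose f/2: f(nil, 3) = X1,  nil = nil.
Bind X1 := f(nil, 3); substituting into the one remaining equation that mentions X1 gives: branch(Q, B, branch(3, f(nil, 3), f(nil, 3))) = branch(q(3), branch(true, L, nil), L).
Delete trivial equation nil = nil.
Decompose branch/3: Q = q(3),  B = branch(true, L, nil),  branch(3, f(nil, 3), f(nil, 3)) = L.
Bind Q := q(3); no other remaining equation mentions Q. Substituting into the earlier bindings gives V := branch(true, q(nil), branch(branch(q(true), nil, q(3)), true, 3)), R := branch(q(true), nil, q(3)).
Bind B := branch(true, L, nil); no other remaining equation mentions B.
Bind L := branch(3, f(nil, 3), f(nil, 3)). Substituting into the earlier binding gives B := branch(true, branch(3, f(nil, 3), f(nil, 3)), nil).
No equations remain and no clash or occurs-check failure arose, so a unifier exists.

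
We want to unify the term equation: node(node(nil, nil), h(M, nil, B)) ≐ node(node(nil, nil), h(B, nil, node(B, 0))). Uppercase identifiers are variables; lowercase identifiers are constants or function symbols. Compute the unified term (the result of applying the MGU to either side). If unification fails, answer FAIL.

Decompose node/2: node(nil, nil) ≐ node(nil, nil),  h(M, nil, B) ≐ h(B, nil, node(B, 0)).
Delete trivial equation node(nil, nil) ≐ node(nil, nil).
Decompose h/3: M ≐ B,  nil ≐ nil,  B ≐ node(B, 0).
Bind M := B; no other remaining equation mentions M.
Delete trivial equation nil ≐ nil.
Occurs check fails: B occurs in node(B, 0); the equation B ≐ node(B, 0) has no finite solution.

FAIL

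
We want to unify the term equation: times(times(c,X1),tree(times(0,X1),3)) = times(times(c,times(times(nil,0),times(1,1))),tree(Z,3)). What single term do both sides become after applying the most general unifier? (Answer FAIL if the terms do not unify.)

times(times(c,times(times(nil,0),times(1,1))),tree(times(0,times(times(nil,0),times(1,1))),3))

Decompose times/2: times(c,X1) = times(c,times(times(nil,0),times(1,1))),  tree(times(0,X1),3) = tree(Z,3).
Decompose times/2: c = c,  X1 = times(times(nil,0),times(1,1)).
Delete trivial equation c = c.
Bind X1 := times(times(nil,0),times(1,1)); substituting into the remaining equation gives: tree(times(0,times(times(nil,0),times(1,1))),3) = tree(Z,3).
Decompose tree/2: times(0,times(times(nil,0),times(1,1))) = Z,  3 = 3.
Bind Z := times(0,times(times(nil,0),times(1,1))); no other remaining equation mentions Z.
Delete trivial equation 3 = 3.
Applying the MGU to either side gives times(times(c,times(times(nil,0),times(1,1))),tree(times(0,times(times(nil,0),times(1,1))),3)).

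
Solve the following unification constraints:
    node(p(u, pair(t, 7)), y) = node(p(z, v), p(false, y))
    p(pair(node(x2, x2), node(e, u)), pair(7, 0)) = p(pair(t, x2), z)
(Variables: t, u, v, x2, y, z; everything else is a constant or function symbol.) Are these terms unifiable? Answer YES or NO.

Decompose node/2: p(u, pair(t, 7)) = p(z, v),  y = p(false, y).
Decompose p/2: u = z,  pair(t, 7) = v.
Bind u := z; substituting into the one remaining equation that mentions u gives: p(pair(node(x2, x2), node(e, z)), pair(7, 0)) = p(pair(t, x2), z).
Bind v := pair(t, 7); no other remaining equation mentions v.
Occurs check fails: y occurs in p(false, y); the equation y = p(false, y) has no finite solution.

NO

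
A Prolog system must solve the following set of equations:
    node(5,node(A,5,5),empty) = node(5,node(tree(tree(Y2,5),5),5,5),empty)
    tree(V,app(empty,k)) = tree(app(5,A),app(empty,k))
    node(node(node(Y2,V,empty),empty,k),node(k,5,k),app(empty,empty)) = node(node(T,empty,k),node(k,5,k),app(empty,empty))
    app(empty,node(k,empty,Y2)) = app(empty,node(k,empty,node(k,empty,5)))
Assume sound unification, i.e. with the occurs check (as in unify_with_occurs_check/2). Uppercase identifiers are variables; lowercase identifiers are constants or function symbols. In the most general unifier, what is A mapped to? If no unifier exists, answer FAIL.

Decompose node/3: 5 = 5,  node(A,5,5) = node(tree(tree(Y2,5),5),5,5),  empty = empty.
Delete trivial equation 5 = 5.
Decompose node/3: A = tree(tree(Y2,5),5),  5 = 5,  5 = 5.
Bind A := tree(tree(Y2,5),5); substituting into the one remaining equation that mentions A gives: tree(V,app(empty,k)) = tree(app(5,tree(tree(Y2,5),5)),app(empty,k)).
Delete trivial equation 5 = 5.
Delete trivial equation 5 = 5.
Delete trivial equation empty = empty.
Decompose tree/2: V = app(5,tree(tree(Y2,5),5)),  app(empty,k) = app(empty,k).
Bind V := app(5,tree(tree(Y2,5),5)); substituting into the one remaining equation that mentions V gives: node(node(node(Y2,app(5,tree(tree(Y2,5),5)),empty),empty,k),node(k,5,k),app(empty,empty)) = node(node(T,empty,k),node(k,5,k),app(empty,empty)).
Delete trivial equation app(empty,k) = app(empty,k).
Decompose node/3: node(node(Y2,app(5,tree(tree(Y2,5),5)),empty),empty,k) = node(T,empty,k),  node(k,5,k) = node(k,5,k),  app(empty,empty) = app(empty,empty).
Decompose node/3: node(Y2,app(5,tree(tree(Y2,5),5)),empty) = T,  empty = empty,  k = k.
Bind T := node(Y2,app(5,tree(tree(Y2,5),5)),empty); no other remaining equation mentions T.
Delete trivial equation empty = empty.
Delete trivial equation k = k.
Delete trivial equation node(k,5,k) = node(k,5,k).
Delete trivial equation app(empty,empty) = app(empty,empty).
Decompose app/2: empty = empty,  node(k,empty,Y2) = node(k,empty,node(k,empty,5)).
Delete trivial equation empty = empty.
Decompose node/3: k = k,  empty = empty,  Y2 = node(k,empty,5).
Delete trivial equation k = k.
Delete trivial equation empty = empty.
Bind Y2 := node(k,empty,5). Substituting into the earlier bindings gives A := tree(tree(node(k,empty,5),5),5), V := app(5,tree(tree(node(k,empty,5),5),5)), T := node(node(k,empty,5),app(5,tree(tree(node(k,empty,5),5),5)),empty).
MGU = { A -> tree(tree(node(k,empty,5),5),5), V -> app(5,tree(tree(node(k,empty,5),5),5)), T -> node(node(k,empty,5),app(5,tree(tree(node(k,empty,5),5),5)),empty), Y2 -> node(k,empty,5) }, so A -> tree(tree(node(k,empty,5),5),5).

tree(tree(node(k,empty,5),5),5)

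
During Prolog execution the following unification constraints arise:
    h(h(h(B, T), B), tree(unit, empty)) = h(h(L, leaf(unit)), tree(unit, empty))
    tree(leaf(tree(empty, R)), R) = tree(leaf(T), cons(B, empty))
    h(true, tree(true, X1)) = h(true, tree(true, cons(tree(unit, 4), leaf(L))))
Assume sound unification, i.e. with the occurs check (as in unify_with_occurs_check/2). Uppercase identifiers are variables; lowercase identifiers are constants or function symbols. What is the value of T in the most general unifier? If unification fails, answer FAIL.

tree(empty, cons(leaf(unit), empty))

Decompose h/2: h(h(B, T), B) = h(L, leaf(unit)),  tree(unit, empty) = tree(unit, empty).
Decompose h/2: h(B, T) = L,  B = leaf(unit).
Bind L := h(B, T); substituting into the one remaining equation that mentions L gives: h(true, tree(true, X1)) = h(true, tree(true, cons(tree(unit, 4), leaf(h(B, T))))).
Bind B := leaf(unit); substituting into the 2 remaining equations that mention B gives: tree(leaf(tree(empty, R)), R) = tree(leaf(T), cons(leaf(unit), empty)),  h(true, tree(true, X1)) = h(true, tree(true, cons(tree(unit, 4), leaf(h(leaf(unit), T))))). Substituting into the earlier binding gives L := h(leaf(unit), T).
Delete trivial equation tree(unit, empty) = tree(unit, empty).
Decompose tree/2: leaf(tree(empty, R)) = leaf(T),  R = cons(leaf(unit), empty).
Decompose leaf/1: tree(empty, R) = T.
Bind T := tree(empty, R); substituting into the one remaining equation that mentions T gives: h(true, tree(true, X1)) = h(true, tree(true, cons(tree(unit, 4), leaf(h(leaf(unit), tree(empty, R)))))). Substituting into the earlier binding gives L := h(leaf(unit), tree(empty, R)).
Bind R := cons(leaf(unit), empty); substituting into the remaining equation gives: h(true, tree(true, X1)) = h(true, tree(true, cons(tree(unit, 4), leaf(h(leaf(unit), tree(empty, cons(leaf(unit), empty))))))). Substituting into the earlier bindings gives L := h(leaf(unit), tree(empty, cons(leaf(unit), empty))), T := tree(empty, cons(leaf(unit), empty)).
Decompose h/2: true = true,  tree(true, X1) = tree(true, cons(tree(unit, 4), leaf(h(leaf(unit), tree(empty, cons(leaf(unit), empty)))))).
Delete trivial equation true = true.
Decompose tree/2: true = true,  X1 = cons(tree(unit, 4), leaf(h(leaf(unit), tree(empty, cons(leaf(unit), empty))))).
Delete trivial equation true = true.
Bind X1 := cons(tree(unit, 4), leaf(h(leaf(unit), tree(empty, cons(leaf(unit), empty))))).
MGU = { L = h(leaf(unit), tree(empty, cons(leaf(unit), empty))), B = leaf(unit), T = tree(empty, cons(leaf(unit), empty)), R = cons(leaf(unit), empty), X1 = cons(tree(unit, 4), leaf(h(leaf(unit), tree(empty, cons(leaf(unit), empty))))) }, so T = tree(empty, cons(leaf(unit), empty)).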